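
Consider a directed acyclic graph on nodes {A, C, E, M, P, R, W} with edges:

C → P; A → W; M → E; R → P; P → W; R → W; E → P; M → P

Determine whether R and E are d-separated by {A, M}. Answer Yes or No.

Enumerating the 4 paths from R to E and testing each for blocking by {A, M}:
Path 1: R → W ← P ← M → E
  W is a collider here and neither W nor any of its descendants is conditioned on, so the collider stays closed — the path is blocked at W.
Path 2: R → W ← P ← E
  W is a collider here and neither W nor any of its descendants is conditioned on, so the collider stays closed — the path is blocked at W.
Path 3: R → P ← M → E
  P is a collider here and neither P nor any of its descendants is conditioned on, so the collider stays closed — the path is blocked at P.
Path 4: R → P ← E
  P is a collider here and neither P nor any of its descendants is conditioned on, so the collider stays closed — the path is blocked at P.
All paths are blocked; R ⊥ E | {A, M} holds.

Yes — R and E are d-separated given {A, M}.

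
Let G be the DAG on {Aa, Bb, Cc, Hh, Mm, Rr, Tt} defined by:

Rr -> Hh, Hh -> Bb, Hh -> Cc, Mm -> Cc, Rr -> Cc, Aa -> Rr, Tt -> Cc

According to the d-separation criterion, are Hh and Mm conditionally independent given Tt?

We examine all 2 paths between Hh and Mm:
  1. Hh → Cc ← Mm — Cc:collider[blocks] ⇒ blocked
  2. Hh ← Rr → Cc ← Mm — Rr:fork[open]; Cc:collider[blocks] ⇒ blocked
Every path is blocked, so Hh and Mm are d-separated given {Tt}.

Yes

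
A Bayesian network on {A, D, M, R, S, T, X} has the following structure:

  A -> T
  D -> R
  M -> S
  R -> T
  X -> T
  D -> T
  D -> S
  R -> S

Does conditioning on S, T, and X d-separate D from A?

No

3 paths connect D and A; each must be blocked for d-separation to hold:
Path 1: D → R → T ← A
  R is a chain and R is not conditioned on; T is a collider and T is conditioned on, which opens it — no node blocks this path, so it is active.
Path 2: D → S ← R → T ← A
  S is a collider and S is conditioned on, which opens it; R is a fork and R is not conditioned on; T is a collider and T is conditioned on, which opens it — no node blocks this path, so it is active.
Path 3: D → T ← A
  T is a collider and T is conditioned on, which opens it — no node blocks this path, so it is active.
Since the path D → R → T ← A is active, D and A are not d-separated given {S, T, X}.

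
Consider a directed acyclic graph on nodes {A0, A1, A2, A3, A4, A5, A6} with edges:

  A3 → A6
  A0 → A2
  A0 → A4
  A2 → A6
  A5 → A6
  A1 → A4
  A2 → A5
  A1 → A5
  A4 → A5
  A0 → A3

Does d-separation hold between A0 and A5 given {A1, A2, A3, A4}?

We examine all 6 paths between A0 and A5:
Path 1: A0 → A2 → A6 ← A5
  A2 is a chain here and A2 is conditioned on, so the path is blocked at A2.
Path 2: A0 → A2 → A5
  A2 is a chain here and A2 is conditioned on, so the path is blocked at A2.
Path 3: A0 → A3 → A6 ← A2 → A5
  A3 is a chain here and A3 is conditioned on, so the path is blocked at A3.
Path 4: A0 → A3 → A6 ← A5
  A3 is a chain here and A3 is conditioned on, so the path is blocked at A3.
Path 5: A0 → A4 → A5
  A4 is a chain here and A4 is conditioned on, so the path is blocked at A4.
Path 6: A0 → A4 ← A1 → A5
  A1 is a fork here and A1 is conditioned on, so the path is blocked at A1.
Every path is blocked, so A0 and A5 are d-separated given {A1, A2, A3, A4}.

Yes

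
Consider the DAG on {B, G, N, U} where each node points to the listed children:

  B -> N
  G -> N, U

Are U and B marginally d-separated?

Yes

Only one path connects U and B:
Path 1: U ← G → N ← B
  N is a collider here and neither N nor any of its descendants is conditioned on, so the collider stays closed — the path is blocked at N.
Every path is blocked, so U and B are d-separated given ∅.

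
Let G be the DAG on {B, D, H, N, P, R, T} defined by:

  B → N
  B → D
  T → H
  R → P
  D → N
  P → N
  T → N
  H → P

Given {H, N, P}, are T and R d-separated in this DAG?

Yes

There are 2 undirected paths between T and R; checking each against the conditioning set {H, N, P}:
Path 1: T → H → P ← R
  H is a chain here and H is conditioned on, so the path is blocked at H.
Path 2: T → N ← P ← R
  P is a chain here and P is conditioned on, so the path is blocked at P.
Every path is blocked, so T and R are d-separated given {H, N, P}.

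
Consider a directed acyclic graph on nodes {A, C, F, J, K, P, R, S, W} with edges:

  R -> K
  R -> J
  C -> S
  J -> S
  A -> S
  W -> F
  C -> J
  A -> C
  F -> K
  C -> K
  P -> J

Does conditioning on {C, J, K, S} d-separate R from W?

No

There are 4 undirected paths between R and W; checking each against the conditioning set {C, J, K, S}:
Path 1: R → J ← C → K ← F ← W
  C is a fork here and C is conditioned on, so the path is blocked at C.
Path 2: R → J → S ← C → K ← F ← W
  J is a chain here and J is conditioned on, so the path is blocked at J.
Path 3: R → J → S ← A → C → K ← F ← W
  J is a chain here and J is conditioned on, so the path is blocked at J.
Path 4: R → K ← F ← W
  K is a collider and K is conditioned on, which opens it; F is a chain and F is not conditioned on — no node blocks this path, so it is active.
Since the path R → K ← F ← W is active, R and W are not d-separated given {C, J, K, S}.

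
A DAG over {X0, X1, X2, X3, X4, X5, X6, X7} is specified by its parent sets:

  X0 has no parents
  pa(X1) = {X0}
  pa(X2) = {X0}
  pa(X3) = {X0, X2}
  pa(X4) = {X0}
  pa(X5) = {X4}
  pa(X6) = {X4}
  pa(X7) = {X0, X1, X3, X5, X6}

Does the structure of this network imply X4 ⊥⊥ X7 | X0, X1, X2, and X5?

No — X4 and X7 are not d-separated given {X0, X1, X2, X5}.

There are 6 undirected paths between X4 and X7; checking each against the conditioning set {X0, X1, X2, X5}:
Path 1: X4 → X6 → X7
  X6 is a chain and X6 is not conditioned on — no node blocks this path, so it is active.
Path 2: X4 → X5 → X7
  X5 is a chain here and X5 is conditioned on, so the path is blocked at X5.
Path 3: X4 ← X0 → X7
  X0 is a fork here and X0 is conditioned on, so the path is blocked at X0.
Path 4: X4 ← X0 → X3 → X7
  X0 is a fork here and X0 is conditioned on, so the path is blocked at X0.
Path 5: X4 ← X0 → X1 → X7
  X0 is a fork here and X0 is conditioned on, so the path is blocked at X0.
Path 6: X4 ← X0 → X2 → X3 → X7
  X0 is a fork here and X0 is conditioned on, so the path is blocked at X0.
Since the path X4 → X6 → X7 is active, X4 and X7 are not d-separated given {X0, X1, X2, X5}.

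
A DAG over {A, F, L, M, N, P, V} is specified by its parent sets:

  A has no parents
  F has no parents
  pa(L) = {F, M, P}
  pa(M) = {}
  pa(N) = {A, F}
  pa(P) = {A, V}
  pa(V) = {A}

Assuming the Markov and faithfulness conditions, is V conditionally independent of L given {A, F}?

No

4 paths connect V and L; each must be blocked for d-separation to hold:
  1. V → P → L — P:chain[open] ⇒ active
  2. V → P ← A → N ← F → L — P:collider[blocks]; A:fork[blocks]; N:collider[blocks]; F:fork[blocks] ⇒ blocked
  3. V ← A → N ← F → L — A:fork[blocks]; N:collider[blocks]; F:fork[blocks] ⇒ blocked
  4. V ← A → P → L — A:fork[blocks]; P:chain[open] ⇒ blocked
Because an active path exists, V and L are not d-separated.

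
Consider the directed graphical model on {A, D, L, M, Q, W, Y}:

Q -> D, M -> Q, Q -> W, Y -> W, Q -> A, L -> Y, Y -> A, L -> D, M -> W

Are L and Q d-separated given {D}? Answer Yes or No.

We examine all 4 paths between L and Q:
Path 1: L → D ← Q
  D is a collider and D is conditioned on, which opens it — no node blocks this path, so it is active.
Path 2: L → Y → A ← Q
  A is a collider here and neither A nor any of its descendants is conditioned on, so the collider stays closed — the path is blocked at A.
Path 3: L → Y → W ← M → Q
  W is a collider here and neither W nor any of its descendants is conditioned on, so the collider stays closed — the path is blocked at W.
Path 4: L → Y → W ← Q
  W is a collider here and neither W nor any of its descendants is conditioned on, so the collider stays closed — the path is blocked at W.
Because an active path exists, L and Q are not d-separated.

No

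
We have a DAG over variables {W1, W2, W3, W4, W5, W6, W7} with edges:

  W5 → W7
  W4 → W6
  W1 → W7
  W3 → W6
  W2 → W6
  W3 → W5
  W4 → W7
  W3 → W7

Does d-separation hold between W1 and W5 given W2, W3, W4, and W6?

Yes

Enumerating the 3 paths from W1 to W5 and testing each for blocking by {W2, W3, W4, W6}:
Path 1: W1 → W7 ← W5
  W7 is a collider here and neither W7 nor any of its descendants is conditioned on, so the collider stays closed — the path is blocked at W7.
Path 2: W1 → W7 ← W3 → W5
  W7 is a collider here and neither W7 nor any of its descendants is conditioned on, so the collider stays closed — the path is blocked at W7.
Path 3: W1 → W7 ← W4 → W6 ← W3 → W5
  W7 is a collider here and neither W7 nor any of its descendants is conditioned on, so the collider stays closed — the path is blocked at W7.
All paths are blocked; W1 ⊥ W5 | {W2, W3, W4, W6} holds.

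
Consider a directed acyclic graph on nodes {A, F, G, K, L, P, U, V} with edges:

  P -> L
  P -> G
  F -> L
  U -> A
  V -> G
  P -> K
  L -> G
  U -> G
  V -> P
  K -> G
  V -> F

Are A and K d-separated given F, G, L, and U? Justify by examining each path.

Yes

There are 6 undirected paths between A and K; checking each against the conditioning set {F, G, L, U}:
  1. A ← U → G ← L ← P → K — U:fork[blocks]; G:collider[open]; L:chain[blocks]; P:fork[open] ⇒ blocked
  2. A ← U → G ← L ← F ← V → P → K — U:fork[blocks]; G:collider[open]; L:chain[blocks]; F:chain[blocks]; V:fork[open]; P:chain[open] ⇒ blocked
  3. A ← U → G ← P → K — U:fork[blocks]; G:collider[open]; P:fork[open] ⇒ blocked
  4. A ← U → G ← V → P → K — U:fork[blocks]; G:collider[open]; V:fork[open]; P:chain[open] ⇒ blocked
  5. A ← U → G ← V → F → L ← P → K — U:fork[blocks]; G:collider[open]; V:fork[open]; F:chain[blocks]; L:collider[open]; P:fork[open] ⇒ blocked
  6. A ← U → G ← K — U:fork[blocks]; G:collider[open] ⇒ blocked
All paths are blocked; A ⊥ K | {F, G, L, U} holds.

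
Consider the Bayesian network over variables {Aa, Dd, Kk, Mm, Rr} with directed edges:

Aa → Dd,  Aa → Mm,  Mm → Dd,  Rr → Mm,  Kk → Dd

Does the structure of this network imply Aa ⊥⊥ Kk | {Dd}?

2 paths connect Aa and Kk; each must be blocked for d-separation to hold:
Path 1: Aa → Mm → Dd ← Kk
  Mm is a chain and Mm is not conditioned on; Dd is a collider and Dd is conditioned on, which opens it — no node blocks this path, so it is active.
Path 2: Aa → Dd ← Kk
  Dd is a collider and Dd is conditioned on, which opens it — no node blocks this path, so it is active.
Because an active path exists, Aa and Kk are not d-separated.

No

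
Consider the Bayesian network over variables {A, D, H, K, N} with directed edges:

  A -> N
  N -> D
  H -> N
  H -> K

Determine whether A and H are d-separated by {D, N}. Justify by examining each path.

No

There is one path between A and H:
Path 1: A → N ← H
  N is a collider and N is conditioned on, which opens it — no node blocks this path, so it is active.
Because an active path exists, A and H are not d-separated.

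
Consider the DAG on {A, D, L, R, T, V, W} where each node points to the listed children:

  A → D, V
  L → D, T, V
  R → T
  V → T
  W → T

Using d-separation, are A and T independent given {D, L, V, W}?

We examine all 4 paths between A and T:
Path 1: A → V ← L → T
  L is a fork here and L is conditioned on, so the path is blocked at L.
Path 2: A → V → T
  V is a chain here and V is conditioned on, so the path is blocked at V.
Path 3: A → D ← L → T
  L is a fork here and L is conditioned on, so the path is blocked at L.
Path 4: A → D ← L → V → T
  L is a fork here and L is conditioned on, so the path is blocked at L.
Every path is blocked, so A and T are d-separated given {D, L, V, W}.

Yes — A and T are d-separated given {D, L, V, W}.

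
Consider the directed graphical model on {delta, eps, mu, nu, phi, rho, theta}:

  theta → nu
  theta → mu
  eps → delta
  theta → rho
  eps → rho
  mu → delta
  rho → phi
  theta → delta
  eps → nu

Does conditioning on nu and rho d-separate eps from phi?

Yes — eps and phi are d-separated given {nu, rho}.

There are 4 undirected paths between eps and phi; checking each against the conditioning set {nu, rho}:
Path 1: eps → nu ← theta → rho → phi
  rho is a chain here and rho is conditioned on, so the path is blocked at rho.
Path 2: eps → rho → phi
  rho is a chain here and rho is conditioned on, so the path is blocked at rho.
Path 3: eps → delta ← mu ← theta → rho → phi
  delta is a collider here and neither delta nor any of its descendants is conditioned on, so the collider stays closed — the path is blocked at delta.
Path 4: eps → delta ← theta → rho → phi
  delta is a collider here and neither delta nor any of its descendants is conditioned on, so the collider stays closed — the path is blocked at delta.
Since every path is blocked, d-separation holds.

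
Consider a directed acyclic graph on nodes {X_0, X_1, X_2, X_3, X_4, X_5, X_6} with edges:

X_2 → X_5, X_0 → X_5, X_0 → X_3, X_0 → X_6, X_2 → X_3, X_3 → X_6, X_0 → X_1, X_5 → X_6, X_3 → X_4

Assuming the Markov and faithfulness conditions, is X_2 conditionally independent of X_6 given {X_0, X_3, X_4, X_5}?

6 paths connect X_2 and X_6; each must be blocked for d-separation to hold:
Path 1: X_2 → X_5 → X_6
  X_5 is a chain here and X_5 is conditioned on, so the path is blocked at X_5.
Path 2: X_2 → X_5 ← X_0 → X_6
  X_0 is a fork here and X_0 is conditioned on, so the path is blocked at X_0.
Path 3: X_2 → X_5 ← X_0 → X_3 → X_6
  X_0 is a fork here and X_0 is conditioned on, so the path is blocked at X_0.
Path 4: X_2 → X_3 → X_6
  X_3 is a chain here and X_3 is conditioned on, so the path is blocked at X_3.
Path 5: X_2 → X_3 ← X_0 → X_5 → X_6
  X_0 is a fork here and X_0 is conditioned on, so the path is blocked at X_0.
Path 6: X_2 → X_3 ← X_0 → X_6
  X_0 is a fork here and X_0 is conditioned on, so the path is blocked at X_0.
Since every path is blocked, d-separation holds.

Yes — X_2 and X_6 are d-separated given {X_0, X_3, X_4, X_5}.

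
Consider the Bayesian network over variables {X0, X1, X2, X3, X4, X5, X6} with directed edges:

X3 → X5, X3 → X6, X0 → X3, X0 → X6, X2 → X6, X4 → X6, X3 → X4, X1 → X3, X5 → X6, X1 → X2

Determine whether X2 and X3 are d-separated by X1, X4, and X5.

Yes — X2 and X3 are d-separated given {X1, X4, X5}.

5 paths connect X2 and X3; each must be blocked for d-separation to hold:
Path 1: X2 ← X1 → X3
  X1 is a fork here and X1 is conditioned on, so the path is blocked at X1.
Path 2: X2 → X6 ← X0 → X3
  X6 is a collider here and neither X6 nor any of its descendants is conditioned on, so the collider stays closed — the path is blocked at X6.
Path 3: X2 → X6 ← X4 ← X3
  X6 is a collider here and neither X6 nor any of its descendants is conditioned on, so the collider stays closed — the path is blocked at X6.
Path 4: X2 → X6 ← X3
  X6 is a collider here and neither X6 nor any of its descendants is conditioned on, so the collider stays closed — the path is blocked at X6.
Path 5: X2 → X6 ← X5 ← X3
  X6 is a collider here and neither X6 nor any of its descendants is conditioned on, so the collider stays closed — the path is blocked at X6.
Since every path is blocked, d-separation holds.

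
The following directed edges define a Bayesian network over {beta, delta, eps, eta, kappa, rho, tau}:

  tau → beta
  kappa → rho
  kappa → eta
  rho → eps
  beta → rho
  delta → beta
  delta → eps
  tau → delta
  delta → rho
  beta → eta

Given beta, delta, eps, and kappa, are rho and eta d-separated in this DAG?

There are 6 undirected paths between rho and eta; checking each against the conditioning set {beta, delta, eps, kappa}:
Path 1: rho → eps ← delta → beta → eta
  delta is a fork here and delta is conditioned on, so the path is blocked at delta.
Path 2: rho → eps ← delta ← tau → beta → eta
  delta is a chain here and delta is conditioned on, so the path is blocked at delta.
Path 3: rho ← delta → beta → eta
  delta is a fork here and delta is conditioned on, so the path is blocked at delta.
Path 4: rho ← delta ← tau → beta → eta
  delta is a chain here and delta is conditioned on, so the path is blocked at delta.
Path 5: rho ← beta → eta
  beta is a fork here and beta is conditioned on, so the path is blocked at beta.
Path 6: rho ← kappa → eta
  kappa is a fork here and kappa is conditioned on, so the path is blocked at kappa.
Every path is blocked, so rho and eta are d-separated given {beta, delta, eps, kappa}.

Yes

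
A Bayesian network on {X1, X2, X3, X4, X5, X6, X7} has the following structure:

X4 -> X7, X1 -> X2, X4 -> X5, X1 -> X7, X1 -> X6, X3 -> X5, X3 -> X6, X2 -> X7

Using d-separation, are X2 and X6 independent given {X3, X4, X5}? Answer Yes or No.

There are 4 undirected paths between X2 and X6; checking each against the conditioning set {X3, X4, X5}:
Path 1: X2 ← X1 → X7 ← X4 → X5 ← X3 → X6
  X7 is a collider here and neither X7 nor any of its descendants is conditioned on, so the collider stays closed — the path is blocked at X7.
Path 2: X2 ← X1 → X6
  X1 is a fork and X1 is not conditioned on — no node blocks this path, so it is active.
Path 3: X2 → X7 ← X4 → X5 ← X3 → X6
  X7 is a collider here and neither X7 nor any of its descendants is conditioned on, so the collider stays closed — the path is blocked at X7.
Path 4: X2 → X7 ← X1 → X6
  X7 is a collider here and neither X7 nor any of its descendants is conditioned on, so the collider stays closed — the path is blocked at X7.
Because an active path exists, X2 and X6 are not d-separated.

No — X2 and X6 are not d-separated given {X3, X4, X5}.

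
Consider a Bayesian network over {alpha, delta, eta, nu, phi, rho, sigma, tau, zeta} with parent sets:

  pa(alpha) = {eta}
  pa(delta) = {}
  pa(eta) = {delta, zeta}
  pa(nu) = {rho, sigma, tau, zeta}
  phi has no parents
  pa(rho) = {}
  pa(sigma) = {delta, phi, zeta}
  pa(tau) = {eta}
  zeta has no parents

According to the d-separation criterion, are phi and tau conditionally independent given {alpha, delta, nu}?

No — phi and tau are not d-separated given {alpha, delta, nu}.

Enumerating the 6 paths from phi to tau and testing each for blocking by {alpha, delta, nu}:
Path 1: phi → sigma → nu ← zeta → eta → tau
  sigma is a chain and sigma is not conditioned on; nu is a collider and nu is conditioned on, which opens it; zeta is a fork and zeta is not conditioned on; eta is a chain and eta is not conditioned on — no node blocks this path, so it is active.
Path 2: phi → sigma → nu ← tau
  sigma is a chain and sigma is not conditioned on; nu is a collider and nu is conditioned on, which opens it — no node blocks this path, so it is active.
Path 3: phi → sigma ← zeta → nu ← tau
  sigma is a collider and its descendant nu is conditioned on, which opens it; zeta is a fork and zeta is not conditioned on; nu is a collider and nu is conditioned on, which opens it — no node blocks this path, so it is active.
Path 4: phi → sigma ← zeta → eta → tau
  sigma is a collider and its descendant nu is conditioned on, which opens it; zeta is a fork and zeta is not conditioned on; eta is a chain and eta is not conditioned on — no node blocks this path, so it is active.
Path 5: phi → sigma ← delta → eta ← zeta → nu ← tau
  delta is a fork here and delta is conditioned on, so the path is blocked at delta.
Path 6: phi → sigma ← delta → eta → tau
  delta is a fork here and delta is conditioned on, so the path is blocked at delta.
At least one path is unblocked, so d-separation fails.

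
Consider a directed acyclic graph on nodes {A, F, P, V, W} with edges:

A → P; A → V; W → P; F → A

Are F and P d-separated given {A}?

Yes

Only one path connects F and P:
Path 1: F → A → P
  A is a chain here and A is conditioned on, so the path is blocked at A.
All paths are blocked; F ⊥ P | {A} holds.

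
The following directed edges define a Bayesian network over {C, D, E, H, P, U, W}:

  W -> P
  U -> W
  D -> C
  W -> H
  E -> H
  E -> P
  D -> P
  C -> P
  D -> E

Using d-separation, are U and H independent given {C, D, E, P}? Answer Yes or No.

We examine all 4 paths between U and H:
Path 1: U → W → H
  W is a chain and W is not conditioned on — no node blocks this path, so it is active.
Path 2: U → W → P ← D → E → H
  D is a fork here and D is conditioned on, so the path is blocked at D.
Path 3: U → W → P ← C ← D → E → H
  C is a chain here and C is conditioned on, so the path is blocked at C.
Path 4: U → W → P ← E → H
  E is a fork here and E is conditioned on, so the path is blocked at E.
At least one path is unblocked, so d-separation fails.

No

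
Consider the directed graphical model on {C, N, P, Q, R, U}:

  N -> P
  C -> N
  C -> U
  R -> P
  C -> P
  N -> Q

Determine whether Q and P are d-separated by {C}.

2 paths connect Q and P; each must be blocked for d-separation to hold:
  1. Q ← N → P — N:fork[open] ⇒ active
  2. Q ← N ← C → P — N:chain[open]; C:fork[blocks] ⇒ blocked
At least one path is unblocked, so d-separation fails.

No — Q and P are not d-separated given {C}.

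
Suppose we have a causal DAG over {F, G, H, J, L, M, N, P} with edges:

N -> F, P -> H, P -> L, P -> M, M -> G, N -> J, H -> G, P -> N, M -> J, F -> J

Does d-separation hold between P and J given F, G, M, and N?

There are 4 undirected paths between P and J; checking each against the conditioning set {F, G, M, N}:
  1. P → N → J — N:chain[blocks] ⇒ blocked
  2. P → N → F → J — N:chain[blocks]; F:chain[blocks] ⇒ blocked
  3. P → M → J — M:chain[blocks] ⇒ blocked
  4. P → H → G ← M → J — H:chain[open]; G:collider[open]; M:fork[blocks] ⇒ blocked
Every path is blocked, so P and J are d-separated given {F, G, M, N}.

Yes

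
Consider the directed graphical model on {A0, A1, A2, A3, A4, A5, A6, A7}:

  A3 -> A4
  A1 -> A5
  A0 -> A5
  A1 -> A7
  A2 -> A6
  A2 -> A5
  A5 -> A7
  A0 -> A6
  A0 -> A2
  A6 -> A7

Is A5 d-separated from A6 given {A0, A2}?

Yes

There are 6 undirected paths between A5 and A6; checking each against the conditioning set {A0, A2}:
  1. A5 ← A1 → A7 ← A6 — A1:fork[open]; A7:collider[blocks] ⇒ blocked
  2. A5 → A7 ← A6 — A7:collider[blocks] ⇒ blocked
  3. A5 ← A0 → A6 — A0:fork[blocks] ⇒ blocked
  4. A5 ← A0 → A2 → A6 — A0:fork[blocks]; A2:chain[blocks] ⇒ blocked
  5. A5 ← A2 → A6 — A2:fork[blocks] ⇒ blocked
  6. A5 ← A2 ← A0 → A6 — A2:chain[blocks]; A0:fork[blocks] ⇒ blocked
Every path is blocked, so A5 and A6 are d-separated given {A0, A2}.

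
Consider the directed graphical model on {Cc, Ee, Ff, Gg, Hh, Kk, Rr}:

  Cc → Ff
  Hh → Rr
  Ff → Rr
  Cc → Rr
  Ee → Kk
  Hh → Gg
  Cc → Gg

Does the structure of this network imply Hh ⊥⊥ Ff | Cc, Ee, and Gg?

Yes

Enumerating the 4 paths from Hh to Ff and testing each for blocking by {Cc, Ee, Gg}:
Path 1: Hh → Rr ← Ff
  Rr is a collider here and neither Rr nor any of its descendants is conditioned on, so the collider stays closed — the path is blocked at Rr.
Path 2: Hh → Rr ← Cc → Ff
  Rr is a collider here and neither Rr nor any of its descendants is conditioned on, so the collider stays closed — the path is blocked at Rr.
Path 3: Hh → Gg ← Cc → Rr ← Ff
  Cc is a fork here and Cc is conditioned on, so the path is blocked at Cc.
Path 4: Hh → Gg ← Cc → Ff
  Cc is a fork here and Cc is conditioned on, so the path is blocked at Cc.
Since every path is blocked, d-separation holds.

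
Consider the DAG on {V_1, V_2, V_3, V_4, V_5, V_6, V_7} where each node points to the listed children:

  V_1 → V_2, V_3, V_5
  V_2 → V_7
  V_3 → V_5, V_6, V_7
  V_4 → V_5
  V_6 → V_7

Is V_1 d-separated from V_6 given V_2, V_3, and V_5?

Yes

6 paths connect V_1 and V_6; each must be blocked for d-separation to hold:
Path 1: V_1 → V_2 → V_7 ← V_3 → V_6
  V_2 is a chain here and V_2 is conditioned on, so the path is blocked at V_2.
Path 2: V_1 → V_2 → V_7 ← V_6
  V_2 is a chain here and V_2 is conditioned on, so the path is blocked at V_2.
Path 3: V_1 → V_3 → V_6
  V_3 is a chain here and V_3 is conditioned on, so the path is blocked at V_3.
Path 4: V_1 → V_3 → V_7 ← V_6
  V_3 is a chain here and V_3 is conditioned on, so the path is blocked at V_3.
Path 5: V_1 → V_5 ← V_3 → V_6
  V_3 is a fork here and V_3 is conditioned on, so the path is blocked at V_3.
Path 6: V_1 → V_5 ← V_3 → V_7 ← V_6
  V_3 is a fork here and V_3 is conditioned on, so the path is blocked at V_3.
Since every path is blocked, d-separation holds.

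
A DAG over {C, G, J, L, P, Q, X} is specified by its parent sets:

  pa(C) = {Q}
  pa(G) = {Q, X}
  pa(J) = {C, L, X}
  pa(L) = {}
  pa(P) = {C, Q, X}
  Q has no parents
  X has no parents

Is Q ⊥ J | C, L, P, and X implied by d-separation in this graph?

Enumerating the 6 paths from Q to J and testing each for blocking by {C, L, P, X}:
  1. Q → P ← X → J — P:collider[open]; X:fork[blocks] ⇒ blocked
  2. Q → P ← C → J — P:collider[open]; C:fork[blocks] ⇒ blocked
  3. Q → C → J — C:chain[blocks] ⇒ blocked
  4. Q → C → P ← X → J — C:chain[blocks]; P:collider[open]; X:fork[blocks] ⇒ blocked
  5. Q → G ← X → J — G:collider[blocks]; X:fork[blocks] ⇒ blocked
  6. Q → G ← X → P ← C → J — G:collider[blocks]; X:fork[blocks]; P:collider[open]; C:fork[blocks] ⇒ blocked
All paths are blocked; Q ⊥ J | {C, L, P, X} holds.

Yes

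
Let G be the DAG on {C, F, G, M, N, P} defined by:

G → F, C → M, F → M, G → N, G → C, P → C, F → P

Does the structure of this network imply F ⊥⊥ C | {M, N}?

No

We examine all 3 paths between F and C:
Path 1: F ← G → C
  G is a fork and G is not conditioned on — no node blocks this path, so it is active.
Path 2: F → M ← C
  M is a collider and M is conditioned on, which opens it — no node blocks this path, so it is active.
Path 3: F → P → C
  P is a chain and P is not conditioned on — no node blocks this path, so it is active.
At least one path is unblocked, so d-separation fails.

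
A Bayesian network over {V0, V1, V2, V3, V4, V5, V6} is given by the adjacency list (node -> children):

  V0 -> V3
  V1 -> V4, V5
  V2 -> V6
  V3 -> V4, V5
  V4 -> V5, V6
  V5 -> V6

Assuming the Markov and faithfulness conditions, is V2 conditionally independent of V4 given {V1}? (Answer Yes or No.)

Yes

We examine all 4 paths between V2 and V4:
Path 1: V2 → V6 ← V5 ← V3 → V4
  V6 is a collider here and neither V6 nor any of its descendants is conditioned on, so the collider stays closed — the path is blocked at V6.
Path 2: V2 → V6 ← V5 ← V1 → V4
  V6 is a collider here and neither V6 nor any of its descendants is conditioned on, so the collider stays closed — the path is blocked at V6.
Path 3: V2 → V6 ← V5 ← V4
  V6 is a collider here and neither V6 nor any of its descendants is conditioned on, so the collider stays closed — the path is blocked at V6.
Path 4: V2 → V6 ← V4
  V6 is a collider here and neither V6 nor any of its descendants is conditioned on, so the collider stays closed — the path is blocked at V6.
Every path is blocked, so V2 and V4 are d-separated given {V1}.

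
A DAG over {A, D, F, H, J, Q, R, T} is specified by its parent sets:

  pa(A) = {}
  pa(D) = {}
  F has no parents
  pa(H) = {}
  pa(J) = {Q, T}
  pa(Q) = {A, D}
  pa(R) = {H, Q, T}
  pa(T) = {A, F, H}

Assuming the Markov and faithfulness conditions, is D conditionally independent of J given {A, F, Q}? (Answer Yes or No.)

There are 4 undirected paths between D and J; checking each against the conditioning set {A, F, Q}:
  1. D → Q → J — Q:chain[blocks] ⇒ blocked
  2. D → Q → R ← T → J — Q:chain[blocks]; R:collider[blocks]; T:fork[open] ⇒ blocked
  3. D → Q → R ← H → T → J — Q:chain[blocks]; R:collider[blocks]; H:fork[open]; T:chain[open] ⇒ blocked
  4. D → Q ← A → T → J — Q:collider[open]; A:fork[blocks]; T:chain[open] ⇒ blocked
All paths are blocked; D ⊥ J | {A, F, Q} holds.

Yes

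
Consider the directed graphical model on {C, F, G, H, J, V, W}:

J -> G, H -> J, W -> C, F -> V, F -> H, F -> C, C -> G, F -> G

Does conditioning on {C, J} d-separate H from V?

No

We examine all 3 paths between H and V:
  1. H ← F → V — F:fork[open] ⇒ active
  2. H → J → G ← C ← F → V — J:chain[blocks]; G:collider[blocks]; C:chain[blocks]; F:fork[open] ⇒ blocked
  3. H → J → G ← F → V — J:chain[blocks]; G:collider[blocks]; F:fork[open] ⇒ blocked
Because an active path exists, H and V are not d-separated.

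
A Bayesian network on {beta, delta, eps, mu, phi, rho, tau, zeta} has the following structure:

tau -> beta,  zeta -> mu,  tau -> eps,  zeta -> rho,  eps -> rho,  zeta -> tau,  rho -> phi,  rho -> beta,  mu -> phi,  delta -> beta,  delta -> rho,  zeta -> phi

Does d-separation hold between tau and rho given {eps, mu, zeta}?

We examine all 6 paths between tau and rho:
Path 1: tau → eps → rho
  eps is a chain here and eps is conditioned on, so the path is blocked at eps.
Path 2: tau → beta ← rho
  beta is a collider here and neither beta nor any of its descendants is conditioned on, so the collider stays closed — the path is blocked at beta.
Path 3: tau → beta ← delta → rho
  beta is a collider here and neither beta nor any of its descendants is conditioned on, so the collider stays closed — the path is blocked at beta.
Path 4: tau ← zeta → rho
  zeta is a fork here and zeta is conditioned on, so the path is blocked at zeta.
Path 5: tau ← zeta → phi ← rho
  zeta is a fork here and zeta is conditioned on, so the path is blocked at zeta.
Path 6: tau ← zeta → mu → phi ← rho
  zeta is a fork here and zeta is conditioned on, so the path is blocked at zeta.
Every path is blocked, so tau and rho are d-separated given {eps, mu, zeta}.

Yes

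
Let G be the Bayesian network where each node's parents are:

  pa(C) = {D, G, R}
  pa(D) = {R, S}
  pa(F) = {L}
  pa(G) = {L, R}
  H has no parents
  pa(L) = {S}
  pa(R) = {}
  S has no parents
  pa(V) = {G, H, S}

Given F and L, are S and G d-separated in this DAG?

Enumerating the 6 paths from S to G and testing each for blocking by {F, L}:
  1. S → D ← R → G — D:collider[blocks]; R:fork[open] ⇒ blocked
  2. S → D ← R → C ← G — D:collider[blocks]; R:fork[open]; C:collider[blocks] ⇒ blocked
  3. S → D → C ← R → G — D:chain[open]; C:collider[blocks]; R:fork[open] ⇒ blocked
  4. S → D → C ← G — D:chain[open]; C:collider[blocks] ⇒ blocked
  5. S → V ← G — V:collider[blocks] ⇒ blocked
  6. S → L → G — L:chain[blocks] ⇒ blocked
Since every path is blocked, d-separation holds.

Yes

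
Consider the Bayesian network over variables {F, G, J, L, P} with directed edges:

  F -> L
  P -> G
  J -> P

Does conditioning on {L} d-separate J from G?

There is one path between J and G:
Path 1: J → P → G
  P is a chain and P is not conditioned on — no node blocks this path, so it is active.
Since the path J → P → G is active, J and G are not d-separated given {L}.

No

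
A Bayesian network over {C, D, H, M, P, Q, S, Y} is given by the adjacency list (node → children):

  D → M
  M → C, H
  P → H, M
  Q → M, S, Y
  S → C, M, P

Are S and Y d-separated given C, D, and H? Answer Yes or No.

No — S and Y are not d-separated given {C, D, H}.

There are 5 undirected paths between S and Y; checking each against the conditioning set {C, D, H}:
  1. S ← Q → Y — Q:fork[open] ⇒ active
  2. S → P → M ← Q → Y — P:chain[open]; M:collider[open]; Q:fork[open] ⇒ active
  3. S → P → H ← M ← Q → Y — P:chain[open]; H:collider[open]; M:chain[open]; Q:fork[open] ⇒ active
  4. S → M ← Q → Y — M:collider[open]; Q:fork[open] ⇒ active
  5. S → C ← M ← Q → Y — C:collider[open]; M:chain[open]; Q:fork[open] ⇒ active
Since the path S ← Q → Y is active, S and Y are not d-separated given {C, D, H}.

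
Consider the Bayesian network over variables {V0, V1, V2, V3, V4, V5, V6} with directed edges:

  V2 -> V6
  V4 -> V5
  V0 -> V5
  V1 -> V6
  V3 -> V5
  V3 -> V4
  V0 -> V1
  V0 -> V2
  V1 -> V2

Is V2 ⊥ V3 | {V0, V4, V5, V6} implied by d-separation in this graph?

We examine all 6 paths between V2 and V3:
Path 1: V2 → V6 ← V1 ← V0 → V5 ← V3
  V0 is a fork here and V0 is conditioned on, so the path is blocked at V0.
Path 2: V2 → V6 ← V1 ← V0 → V5 ← V4 ← V3
  V0 is a fork here and V0 is conditioned on, so the path is blocked at V0.
Path 3: V2 ← V0 → V5 ← V3
  V0 is a fork here and V0 is conditioned on, so the path is blocked at V0.
Path 4: V2 ← V0 → V5 ← V4 ← V3
  V0 is a fork here and V0 is conditioned on, so the path is blocked at V0.
Path 5: V2 ← V1 ← V0 → V5 ← V3
  V0 is a fork here and V0 is conditioned on, so the path is blocked at V0.
Path 6: V2 ← V1 ← V0 → V5 ← V4 ← V3
  V0 is a fork here and V0 is conditioned on, so the path is blocked at V0.
All paths are blocked; V2 ⊥ V3 | {V0, V4, V5, V6} holds.

Yes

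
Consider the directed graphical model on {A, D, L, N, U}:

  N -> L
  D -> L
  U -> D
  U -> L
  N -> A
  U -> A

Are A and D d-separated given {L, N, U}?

Yes

4 paths connect A and D; each must be blocked for d-separation to hold:
Path 1: A ← U → D
  U is a fork here and U is conditioned on, so the path is blocked at U.
Path 2: A ← U → L ← D
  U is a fork here and U is conditioned on, so the path is blocked at U.
Path 3: A ← N → L ← U → D
  N is a fork here and N is conditioned on, so the path is blocked at N.
Path 4: A ← N → L ← D
  N is a fork here and N is conditioned on, so the path is blocked at N.
Every path is blocked, so A and D are d-separated given {L, N, U}.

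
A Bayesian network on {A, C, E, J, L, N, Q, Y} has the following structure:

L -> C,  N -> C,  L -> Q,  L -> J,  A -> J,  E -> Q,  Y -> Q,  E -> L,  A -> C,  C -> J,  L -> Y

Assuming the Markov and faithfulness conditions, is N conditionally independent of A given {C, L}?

No

There are 3 undirected paths between N and A; checking each against the conditioning set {C, L}:
  1. N → C ← A — C:collider[open] ⇒ active
  2. N → C → J ← A — C:chain[blocks]; J:collider[blocks] ⇒ blocked
  3. N → C ← L → J ← A — C:collider[open]; L:fork[blocks]; J:collider[blocks] ⇒ blocked
At least one path is unblocked, so d-separation fails.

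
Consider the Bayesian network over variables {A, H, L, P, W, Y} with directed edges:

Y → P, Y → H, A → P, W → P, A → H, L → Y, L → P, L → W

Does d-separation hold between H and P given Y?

There are 4 undirected paths between H and P; checking each against the conditioning set {Y}:
Path 1: H ← Y ← L → W → P
  Y is a chain here and Y is conditioned on, so the path is blocked at Y.
Path 2: H ← Y ← L → P
  Y is a chain here and Y is conditioned on, so the path is blocked at Y.
Path 3: H ← Y → P
  Y is a fork here and Y is conditioned on, so the path is blocked at Y.
Path 4: H ← A → P
  A is a fork and A is not conditioned on — no node blocks this path, so it is active.
Because an active path exists, H and P are not d-separated.

No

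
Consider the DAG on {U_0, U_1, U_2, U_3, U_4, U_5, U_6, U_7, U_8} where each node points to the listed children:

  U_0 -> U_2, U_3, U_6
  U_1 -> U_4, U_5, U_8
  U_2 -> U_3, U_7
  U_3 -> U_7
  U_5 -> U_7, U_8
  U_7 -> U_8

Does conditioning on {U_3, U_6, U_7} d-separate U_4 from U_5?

No — U_4 and U_5 are not d-separated given {U_3, U_6, U_7}.

Enumerating the 3 paths from U_4 to U_5 and testing each for blocking by {U_3, U_6, U_7}:
  1. U_4 ← U_1 → U_5 — U_1:fork[open] ⇒ active
  2. U_4 ← U_1 → U_8 ← U_7 ← U_5 — U_1:fork[open]; U_8:collider[blocks]; U_7:chain[blocks] ⇒ blocked
  3. U_4 ← U_1 → U_8 ← U_5 — U_1:fork[open]; U_8:collider[blocks] ⇒ blocked
At least one path is unblocked, so d-separation fails.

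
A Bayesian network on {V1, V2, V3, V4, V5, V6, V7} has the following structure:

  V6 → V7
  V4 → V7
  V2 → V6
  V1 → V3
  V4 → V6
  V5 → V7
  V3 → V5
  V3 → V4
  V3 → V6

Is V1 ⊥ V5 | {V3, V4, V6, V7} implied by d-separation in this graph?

Yes

Enumerating the 5 paths from V1 to V5 and testing each for blocking by {V3, V4, V6, V7}:
Path 1: V1 → V3 → V6 → V7 ← V5
  V3 is a chain here and V3 is conditioned on, so the path is blocked at V3.
Path 2: V1 → V3 → V6 ← V4 → V7 ← V5
  V3 is a chain here and V3 is conditioned on, so the path is blocked at V3.
Path 3: V1 → V3 → V5
  V3 is a chain here and V3 is conditioned on, so the path is blocked at V3.
Path 4: V1 → V3 → V4 → V7 ← V5
  V3 is a chain here and V3 is conditioned on, so the path is blocked at V3.
Path 5: V1 → V3 → V4 → V6 → V7 ← V5
  V3 is a chain here and V3 is conditioned on, so the path is blocked at V3.
Every path is blocked, so V1 and V5 are d-separated given {V3, V4, V6, V7}.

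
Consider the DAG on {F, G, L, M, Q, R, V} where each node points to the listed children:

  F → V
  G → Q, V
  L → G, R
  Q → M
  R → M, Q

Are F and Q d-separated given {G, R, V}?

Yes

3 paths connect F and Q; each must be blocked for d-separation to hold:
  1. F → V ← G ← L → R → Q — V:collider[open]; G:chain[blocks]; L:fork[open]; R:chain[blocks] ⇒ blocked
  2. F → V ← G ← L → R → M ← Q — V:collider[open]; G:chain[blocks]; L:fork[open]; R:chain[blocks]; M:collider[blocks] ⇒ blocked
  3. F → V ← G → Q — V:collider[open]; G:fork[blocks] ⇒ blocked
Since every path is blocked, d-separation holds.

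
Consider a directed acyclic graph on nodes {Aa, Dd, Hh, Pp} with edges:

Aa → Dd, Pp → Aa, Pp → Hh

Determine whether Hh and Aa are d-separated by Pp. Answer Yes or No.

Only one path connects Hh and Aa:
  1. Hh ← Pp → Aa — Pp:fork[blocks] ⇒ blocked
Every path is blocked, so Hh and Aa are d-separated given {Pp}.

Yes — Hh and Aa are d-separated given {Pp}.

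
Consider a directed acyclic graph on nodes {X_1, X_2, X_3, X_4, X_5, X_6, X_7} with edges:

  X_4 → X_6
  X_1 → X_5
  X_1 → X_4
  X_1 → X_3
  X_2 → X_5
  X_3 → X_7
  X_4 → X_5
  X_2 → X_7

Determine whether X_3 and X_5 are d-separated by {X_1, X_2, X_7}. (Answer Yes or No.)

Yes

Enumerating the 3 paths from X_3 to X_5 and testing each for blocking by {X_1, X_2, X_7}:
Path 1: X_3 → X_7 ← X_2 → X_5
  X_2 is a fork here and X_2 is conditioned on, so the path is blocked at X_2.
Path 2: X_3 ← X_1 → X_4 → X_5
  X_1 is a fork here and X_1 is conditioned on, so the path is blocked at X_1.
Path 3: X_3 ← X_1 → X_5
  X_1 is a fork here and X_1 is conditioned on, so the path is blocked at X_1.
All paths are blocked; X_3 ⊥ X_5 | {X_1, X_2, X_7} holds.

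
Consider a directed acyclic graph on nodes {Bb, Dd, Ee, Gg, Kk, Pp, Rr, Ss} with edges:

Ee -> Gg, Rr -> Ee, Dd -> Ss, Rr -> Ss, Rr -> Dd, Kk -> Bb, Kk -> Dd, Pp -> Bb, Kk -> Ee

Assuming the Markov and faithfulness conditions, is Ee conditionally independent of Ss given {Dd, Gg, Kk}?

No

4 paths connect Ee and Ss; each must be blocked for d-separation to hold:
Path 1: Ee ← Rr → Ss
  Rr is a fork and Rr is not conditioned on — no node blocks this path, so it is active.
Path 2: Ee ← Rr → Dd → Ss
  Dd is a chain here and Dd is conditioned on, so the path is blocked at Dd.
Path 3: Ee ← Kk → Dd → Ss
  Kk is a fork here and Kk is conditioned on, so the path is blocked at Kk.
Path 4: Ee ← Kk → Dd ← Rr → Ss
  Kk is a fork here and Kk is conditioned on, so the path is blocked at Kk.
Since the path Ee ← Rr → Ss is active, Ee and Ss are not d-separated given {Dd, Gg, Kk}.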